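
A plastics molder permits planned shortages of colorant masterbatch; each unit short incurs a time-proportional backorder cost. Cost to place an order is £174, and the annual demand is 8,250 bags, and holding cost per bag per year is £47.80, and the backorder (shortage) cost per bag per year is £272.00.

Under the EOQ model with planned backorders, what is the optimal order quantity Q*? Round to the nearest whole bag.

266 bags

Basic EOQ = √(2·8,250·174/47.8) = 245.077
Backorder adjustment √((H+b)/b) = √((47.8+272)/272) = 1.0843
Q* = 245.077 × 1.0843 ≈ 265.74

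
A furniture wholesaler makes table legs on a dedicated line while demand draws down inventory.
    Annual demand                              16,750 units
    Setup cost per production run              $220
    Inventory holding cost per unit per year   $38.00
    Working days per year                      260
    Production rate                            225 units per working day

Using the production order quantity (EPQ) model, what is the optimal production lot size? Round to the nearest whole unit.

d = 16,750/260 = 64.4231 units/day;  effective holding cost H(1 − d/p) = 38·(1 − 64.4231/225) = 27.11966
Q* = √(2DS / H_eff) = √(2·16,750·220 / 27.11966) ≈ 521.30

521 units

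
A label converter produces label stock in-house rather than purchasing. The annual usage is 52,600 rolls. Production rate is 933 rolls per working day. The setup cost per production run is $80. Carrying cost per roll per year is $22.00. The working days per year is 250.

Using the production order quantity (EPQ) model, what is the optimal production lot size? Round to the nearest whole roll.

703 rolls

d = 52,600/250 = 210.4000 rolls/day;  effective holding cost H(1 − d/p) = 22·(1 − 210.4000/933) = 17.03880
Q* = √(2DS / H_eff) = √(2·52,600·80 / 17.03880) ≈ 702.80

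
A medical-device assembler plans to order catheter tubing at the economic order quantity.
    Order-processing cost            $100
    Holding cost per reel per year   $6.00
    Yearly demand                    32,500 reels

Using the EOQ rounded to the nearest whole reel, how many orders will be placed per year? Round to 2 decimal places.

31.22 orders per year

2DS/H = 2·32,500·100/6 = 1,083,333.33
EOQ = √1,083,333.33 ≈ 1,040.83 → Q = 1,041
Orders per year = D/Q = 32,500 / 1,041 = 31.220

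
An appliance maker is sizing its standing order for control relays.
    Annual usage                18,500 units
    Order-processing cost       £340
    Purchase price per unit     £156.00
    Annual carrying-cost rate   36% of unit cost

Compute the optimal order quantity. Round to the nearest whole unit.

Holding cost per unit per year: H = 36% × £156 = £56.1600
2DS/H = 2·18,500·340/56.16 = 224,002.85
EOQ = √224,002.85 ≈ 473.29

473 units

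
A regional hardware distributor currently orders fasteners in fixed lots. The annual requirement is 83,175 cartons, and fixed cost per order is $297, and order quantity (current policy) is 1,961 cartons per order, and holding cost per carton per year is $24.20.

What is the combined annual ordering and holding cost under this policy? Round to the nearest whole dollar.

$36,325

Orders/yr = 83,175/1,961 = 42.415; ordering cost = 42.415 × $297 = $12,597.13
Average inventory = 1,961/2 = 980.5; holding cost = 980.5 × $24.2 = $23,728.10
Total = $12,597.13 + $23,728.10 = $36,325.23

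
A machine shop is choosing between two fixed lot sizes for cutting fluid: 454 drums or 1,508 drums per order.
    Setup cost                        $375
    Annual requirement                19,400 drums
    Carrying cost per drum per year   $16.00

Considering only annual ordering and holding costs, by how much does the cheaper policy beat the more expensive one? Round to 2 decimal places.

Annual cost at Q: ordering D·S/Q plus holding Q·H/2.
TC(454) = (19,400/454)×375 + (454/2)×16 = $19,656.23
TC(1,508) = (19,400/1,508)×375 + (1,508/2)×16 = $16,888.27
Cheaper: Q = 1,508.  Difference = $2,767.96

$2,767.96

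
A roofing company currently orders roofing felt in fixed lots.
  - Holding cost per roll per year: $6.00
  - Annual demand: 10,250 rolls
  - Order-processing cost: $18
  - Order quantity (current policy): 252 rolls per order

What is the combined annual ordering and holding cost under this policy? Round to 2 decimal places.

$1,488.14

Annual ordering cost = (D/Q)·S = (10,250/252) × 18 = $732.14
Annual holding cost  = (Q/2)·H = (252/2) × 6 = $756.00
Total = $732.14 + $756.00 = $1,488.14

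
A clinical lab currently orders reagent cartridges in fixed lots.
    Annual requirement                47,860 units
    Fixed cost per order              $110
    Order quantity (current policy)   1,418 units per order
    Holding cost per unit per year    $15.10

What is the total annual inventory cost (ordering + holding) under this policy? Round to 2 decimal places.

Annual ordering cost = (D/Q)·S = (47,860/1,418) × 110 = $3,712.69
Annual holding cost  = (Q/2)·H = (1,418/2) × 15.1 = $10,705.90
Total = $3,712.69 + $10,705.90 = $14,418.59

$14,418.59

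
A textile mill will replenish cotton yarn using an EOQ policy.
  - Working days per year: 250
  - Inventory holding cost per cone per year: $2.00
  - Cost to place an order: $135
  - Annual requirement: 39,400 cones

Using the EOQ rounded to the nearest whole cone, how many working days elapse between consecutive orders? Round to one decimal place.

2DS/H = 2·39,400·135/2 = 5,319,000.00
EOQ = √5,319,000.00 ≈ 2,306.30 → Q = 2,306 cones
Days between orders = 250 / (D/Q) = 250 / 17.086 ≈ 14.632

14.6 days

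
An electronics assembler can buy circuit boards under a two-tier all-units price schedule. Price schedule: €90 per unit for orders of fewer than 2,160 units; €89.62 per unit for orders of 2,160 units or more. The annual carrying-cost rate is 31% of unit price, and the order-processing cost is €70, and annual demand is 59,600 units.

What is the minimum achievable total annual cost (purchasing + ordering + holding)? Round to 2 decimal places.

H₁ = 31%×€90 = €27.9000;  H₂ = 31%×€89.62 = €27.7822
EOQ₁ = √(2×59,600×70/27.9000) = 546.87  (< 2,160, feasible at tier 1)
EOQ₂ = √(2×59,600×70/27.7822) = 548.03  (< 2,160 → use Q = 2,160 at tier-2 price)
TC(tier 1 (EOQ₁), Q≈546.9) = €5,379,257.71
TC(tier 2, Q≈2,160.0) = €5,373,288.26
Minimum at tier 2: €5,373,288.26

€5,373,288.26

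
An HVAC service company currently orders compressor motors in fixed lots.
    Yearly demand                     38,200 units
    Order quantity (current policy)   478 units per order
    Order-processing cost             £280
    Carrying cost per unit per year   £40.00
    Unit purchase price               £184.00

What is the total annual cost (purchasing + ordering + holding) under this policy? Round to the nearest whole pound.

Orders/yr = 38,200/478 = 79.916; ordering cost = 79.916 × £280 = £22,376.57
Average inventory = 478/2 = 239; holding cost = 239 × £40 = £9,560.00
Purchase cost = D·C = 38,200 × 184 = £7,028,800.00
Total = £22,376.57 + £9,560.00 + £7,028,800.00 = £7,060,736.57

£7,060,737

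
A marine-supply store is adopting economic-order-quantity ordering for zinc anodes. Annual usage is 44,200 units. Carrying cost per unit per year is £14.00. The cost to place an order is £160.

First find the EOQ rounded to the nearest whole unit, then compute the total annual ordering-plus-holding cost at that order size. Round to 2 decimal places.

£14,071.82

EOQ = √(2DS/H) = √(2 × 44,200 × 160 / 14)
    = √(1,010,285.71) ≈ 1,005.13 → Q = 1,005 units
Annual ordering cost = (D/Q)·S = (44,200/1,005) × 160 = £7,036.82
Annual holding cost  = (Q/2)·H = (1,005/2) × 14 = £7,035.00
Total = £7,036.82 + £7,035.00 = £14,071.82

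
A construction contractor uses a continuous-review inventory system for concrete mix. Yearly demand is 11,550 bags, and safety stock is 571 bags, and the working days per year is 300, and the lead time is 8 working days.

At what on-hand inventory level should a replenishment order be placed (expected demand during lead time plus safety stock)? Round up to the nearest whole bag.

879 bags

Daily demand d = 11,550 / 300 = 38.500 bags/day
Demand during lead time = 38.500 × 8 = 308.00
Reorder point = 308.00 + 571 = 879.00 → round up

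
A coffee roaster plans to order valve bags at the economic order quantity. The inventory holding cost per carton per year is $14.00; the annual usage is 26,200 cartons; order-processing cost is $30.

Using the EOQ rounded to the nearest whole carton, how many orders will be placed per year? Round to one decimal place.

78.2 orders per year

Q* = √(2·D·S / H) = √(2·26,200·30 / 14) = √112,285.7 ≈ 335.09 → Q = 335
Orders per year = D/Q = 26,200 / 335 = 78.209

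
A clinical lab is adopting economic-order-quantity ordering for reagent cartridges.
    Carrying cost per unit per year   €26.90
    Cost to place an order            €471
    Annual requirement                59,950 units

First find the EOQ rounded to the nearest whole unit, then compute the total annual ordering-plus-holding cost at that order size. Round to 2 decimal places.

€38,975.90

Optimal lot size Q* = (2 × 59,950 × €471 / €26.9)^½ ≈ 1,448.92 → Q = 1,449 units
Ordering: D/Q × S = 59,950/1,449 × €471 = €19,486.85
Holding:  Q/2 × H = 1,449/2 × €26.9 = €19,489.05
Total = €19,486.85 + €19,489.05 = €38,975.90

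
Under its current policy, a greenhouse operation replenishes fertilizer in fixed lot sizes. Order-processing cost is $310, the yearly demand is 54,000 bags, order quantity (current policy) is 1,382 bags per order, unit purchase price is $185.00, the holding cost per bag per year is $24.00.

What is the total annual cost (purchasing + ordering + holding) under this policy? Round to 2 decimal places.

Orders/yr = 54,000/1,382 = 39.074; ordering cost = 39.074 × $310 = $12,112.88
Average inventory = 1,382/2 = 691; holding cost = 691 × $24 = $16,584.00
Purchase cost = D·C = 54,000 × 185 = $9,990,000.00
Total = $12,112.88 + $16,584.00 + $9,990,000.00 = $10,018,696.88

$10,018,696.88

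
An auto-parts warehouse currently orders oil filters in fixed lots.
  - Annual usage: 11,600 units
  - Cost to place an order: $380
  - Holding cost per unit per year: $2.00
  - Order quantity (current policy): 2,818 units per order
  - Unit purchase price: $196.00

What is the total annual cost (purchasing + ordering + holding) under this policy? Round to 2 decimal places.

Orders/yr = 11,600/2,818 = 4.116; ordering cost = 4.116 × $380 = $1,564.23
Average inventory = 2,818/2 = 1409; holding cost = 1409 × $2 = $2,818.00
Purchase cost = D·C = 11,600 × 196 = $2,273,600.00
Total = $1,564.23 + $2,818.00 + $2,273,600.00 = $2,277,982.23

$2,277,982.23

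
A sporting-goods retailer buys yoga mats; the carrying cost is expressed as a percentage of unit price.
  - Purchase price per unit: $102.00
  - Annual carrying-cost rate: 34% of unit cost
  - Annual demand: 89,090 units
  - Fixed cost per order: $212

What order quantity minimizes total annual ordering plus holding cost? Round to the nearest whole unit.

Carrying cost H = $102 × 34% = $34.6800/unit/yr
EOQ = √(2DS/H) = √(2 × 89,090 × 212 / 34.68)
    = √(1,089,220.30) ≈ 1,043.66

1,044 units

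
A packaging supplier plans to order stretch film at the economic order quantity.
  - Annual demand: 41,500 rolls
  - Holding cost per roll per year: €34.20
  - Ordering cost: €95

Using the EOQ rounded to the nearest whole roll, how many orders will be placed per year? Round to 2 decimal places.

86.46 orders per year

Optimal lot size Q* = (2 × 41,500 × €95 / €34.2)^½ ≈ 480.16 → Q = 480
N = D/Q = 41,500/480 ≈ 86.458 orders/yr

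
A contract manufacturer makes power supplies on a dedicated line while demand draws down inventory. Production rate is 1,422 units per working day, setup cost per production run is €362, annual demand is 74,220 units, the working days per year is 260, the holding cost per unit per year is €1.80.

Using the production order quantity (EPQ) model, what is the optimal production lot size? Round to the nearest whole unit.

6,112 units

d = 74,220/260 = 285.4615 units/day;  effective holding cost H(1 − d/p) = 1.8·(1 − 285.4615/1422) = 1.43866
Q* = √(2DS / H_eff) = √(2·74,220·362 / 1.43866) ≈ 6,111.55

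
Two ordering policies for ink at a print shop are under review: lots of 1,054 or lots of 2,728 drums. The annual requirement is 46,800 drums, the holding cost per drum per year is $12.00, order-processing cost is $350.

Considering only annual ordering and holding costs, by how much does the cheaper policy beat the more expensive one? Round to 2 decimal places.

$507.60

Annual cost at Q: ordering D·S/Q plus holding Q·H/2.
TC(1,054) = (46,800/1,054)×350 + (1,054/2)×12 = $21,864.80
TC(2,728) = (46,800/2,728)×350 + (2,728/2)×12 = $22,372.40
Lots of 1,054 are cheaper by $507.60.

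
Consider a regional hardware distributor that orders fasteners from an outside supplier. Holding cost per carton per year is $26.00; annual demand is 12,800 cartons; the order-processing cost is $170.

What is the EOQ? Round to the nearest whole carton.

409 cartons

EOQ = √(2DS/H) = √(2 × 12,800 × 170 / 26)
    = √(167,384.62) ≈ 409.13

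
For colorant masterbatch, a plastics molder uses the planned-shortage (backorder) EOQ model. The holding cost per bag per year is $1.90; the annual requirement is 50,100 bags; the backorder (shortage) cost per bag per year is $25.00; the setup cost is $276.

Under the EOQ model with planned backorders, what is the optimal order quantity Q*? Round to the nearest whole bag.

3,957 bags

Basic EOQ = √(2·50,100·276/1.9) = 3,815.150
Backorder adjustment √((H+b)/b) = √((1.9+25)/25) = 1.0373
Q* = 3,815.150 × 1.0373 ≈ 3,957.47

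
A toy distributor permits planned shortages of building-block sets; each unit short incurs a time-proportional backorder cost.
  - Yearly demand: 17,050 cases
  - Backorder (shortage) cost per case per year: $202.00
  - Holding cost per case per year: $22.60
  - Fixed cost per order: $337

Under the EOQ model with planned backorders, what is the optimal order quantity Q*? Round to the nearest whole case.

752 cases

Q* = √(2DS/H) · √((H + b)/b)
   = √(2 × 17,050 × 337 / 22.6) · √((22.6 + 202) / 202)
   = 713.079 × 1.0545 ≈ 751.91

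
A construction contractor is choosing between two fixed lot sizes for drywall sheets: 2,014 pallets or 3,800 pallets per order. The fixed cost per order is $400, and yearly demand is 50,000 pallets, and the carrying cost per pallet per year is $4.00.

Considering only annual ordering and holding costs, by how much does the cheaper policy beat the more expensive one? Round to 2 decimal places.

$1,095.33

For each Q, cost = (D/Q)·S + (Q/2)·H.
TC(2,014) = (50,000/2,014)×400 + (2,014/2)×4 = $13,958.49
TC(3,800) = (50,000/3,800)×400 + (3,800/2)×4 = $12,863.16
|ΔTC| = |$13,958.49 − $12,863.16| = $1,095.33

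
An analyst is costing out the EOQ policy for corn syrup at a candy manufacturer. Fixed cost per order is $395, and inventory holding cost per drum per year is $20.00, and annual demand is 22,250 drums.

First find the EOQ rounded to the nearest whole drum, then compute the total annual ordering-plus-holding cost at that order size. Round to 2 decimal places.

Q* = √(2·D·S / H) = √(2·22,250·395 / 20) = √878,875.0 ≈ 937.48 → Q = 937 drums
Ordering: D/Q × S = 22,250/937 × $395 = $9,379.67
Holding:  Q/2 × H = 937/2 × $20 = $9,370.00
Total = $9,379.67 + $9,370.00 = $18,749.67

$18,749.67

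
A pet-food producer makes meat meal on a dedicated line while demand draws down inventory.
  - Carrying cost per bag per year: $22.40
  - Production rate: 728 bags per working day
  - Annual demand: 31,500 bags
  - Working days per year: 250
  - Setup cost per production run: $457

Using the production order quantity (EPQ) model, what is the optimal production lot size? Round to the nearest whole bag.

d = 31,500/250 = 126.0000 bags/day;  effective holding cost H(1 − d/p) = 22.4·(1 − 126.0000/728) = 18.52308
Q* = √(2DS / H_eff) = √(2·31,500·457 / 18.52308) ≈ 1,246.73

1,247 bags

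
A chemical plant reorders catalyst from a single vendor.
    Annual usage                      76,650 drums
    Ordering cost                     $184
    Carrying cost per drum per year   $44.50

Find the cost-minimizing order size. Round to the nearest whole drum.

Q* = √(2·D·S / H) = √(2·76,650·184 / 44.5) = √633,869.7 ≈ 796.16

796 drums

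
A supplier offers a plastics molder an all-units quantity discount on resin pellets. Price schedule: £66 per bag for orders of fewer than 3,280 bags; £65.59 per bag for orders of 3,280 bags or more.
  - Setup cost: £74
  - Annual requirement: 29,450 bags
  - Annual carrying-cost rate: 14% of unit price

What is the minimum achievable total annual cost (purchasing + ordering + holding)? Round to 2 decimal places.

H₁ = 14%×£66 = £9.2400;  H₂ = 14%×£65.59 = £9.1826
EOQ₁ = √(2×29,450×74/9.2400) = 686.81  (< 3,280, feasible at tier 1)
EOQ₂ = √(2×29,450×74/9.1826) = 688.95  (< 3,280 → use Q = 3,280 at tier-2 price)
TC(tier 1 (EOQ₁), Q≈686.8) = £1,950,046.14
TC(tier 2, Q≈3,280.0) = £1,947,349.38
Minimum at tier 2: £1,947,349.38

£1,947,349.38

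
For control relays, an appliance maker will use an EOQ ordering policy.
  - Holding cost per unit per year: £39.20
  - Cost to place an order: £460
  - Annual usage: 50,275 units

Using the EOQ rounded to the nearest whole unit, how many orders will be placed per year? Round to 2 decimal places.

Q* = √(2·D·S / H) = √(2·50,275·460 / 39.2) = √1,179,923.5 ≈ 1,086.24 → Q = 1,086
N = D/Q = 50,275/1,086 ≈ 46.294 orders/yr

46.29 orders per year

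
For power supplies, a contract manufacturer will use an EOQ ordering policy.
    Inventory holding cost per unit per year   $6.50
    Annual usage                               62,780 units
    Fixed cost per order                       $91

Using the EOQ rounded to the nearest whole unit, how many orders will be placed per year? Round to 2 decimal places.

47.35 orders per year

Optimal lot size Q* = (2 × 62,780 × $91 / $6.5)^½ ≈ 1,325.84 → Q = 1,326
Orders per year = D/Q = 62,780 / 1,326 = 47.345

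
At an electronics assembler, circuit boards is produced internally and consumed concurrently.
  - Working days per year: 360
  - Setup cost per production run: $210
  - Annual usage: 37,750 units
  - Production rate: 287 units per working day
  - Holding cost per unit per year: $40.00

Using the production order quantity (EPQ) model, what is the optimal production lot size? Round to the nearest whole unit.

d = 37,750/360 = 104.8611 units/day;  effective holding cost H(1 − d/p) = 40·(1 − 104.8611/287) = 25.38521
Q* = √(2DS / H_eff) = √(2·37,750·210 / 25.38521) ≈ 790.30

790 units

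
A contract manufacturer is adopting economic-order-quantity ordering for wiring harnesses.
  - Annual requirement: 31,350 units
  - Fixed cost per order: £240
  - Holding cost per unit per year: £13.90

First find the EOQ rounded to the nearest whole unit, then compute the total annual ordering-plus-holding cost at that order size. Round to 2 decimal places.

Optimal lot size Q* = (2 × 31,350 × £240 / £13.9)^½ ≈ 1,040.48 → Q = 1,040 units
Ordering: D/Q × S = 31,350/1,040 × £240 = £7,234.62
Holding:  Q/2 × H = 1,040/2 × £13.9 = £7,228.00
Total = £7,234.62 + £7,228.00 = £14,462.62

£14,462.62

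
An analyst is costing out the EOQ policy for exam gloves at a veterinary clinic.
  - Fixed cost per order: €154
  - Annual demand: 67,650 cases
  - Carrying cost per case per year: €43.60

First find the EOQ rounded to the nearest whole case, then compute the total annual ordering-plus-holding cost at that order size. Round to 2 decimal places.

Optimal lot size Q* = (2 × 67,650 × €154 / €43.6)^½ ≈ 691.30 → Q = 691 cases
Annual ordering cost = (D/Q)·S = (67,650/691) × 154 = €15,076.85
Annual holding cost  = (Q/2)·H = (691/2) × 43.6 = €15,063.80
Total = €15,076.85 + €15,063.80 = €30,140.65

€30,140.65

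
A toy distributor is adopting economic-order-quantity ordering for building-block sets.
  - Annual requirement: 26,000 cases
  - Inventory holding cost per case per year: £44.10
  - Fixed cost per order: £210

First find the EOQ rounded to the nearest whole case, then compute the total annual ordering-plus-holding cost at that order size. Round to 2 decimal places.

2DS/H = 2·26,000·210/44.1 = 247,619.05
EOQ = √247,619.05 ≈ 497.61 → Q = 498 cases
Orders/yr = 26,000/498 = 52.209; ordering cost = 52.209 × £210 = £10,963.86
Average inventory = 498/2 = 249; holding cost = 249 × £44.1 = £10,980.90
Total = £10,963.86 + £10,980.90 = £21,944.76

£21,944.76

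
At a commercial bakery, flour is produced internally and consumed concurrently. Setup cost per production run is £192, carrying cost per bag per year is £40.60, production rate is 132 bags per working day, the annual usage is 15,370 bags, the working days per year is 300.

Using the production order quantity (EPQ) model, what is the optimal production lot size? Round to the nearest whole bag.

487 bags

d = 15,370/300 = 51.2333 bags/day;  effective holding cost H(1 − d/p) = 40.6·(1 − 51.2333/132) = 24.84187
Q* = √(2DS / H_eff) = √(2·15,370·192 / 24.84187) ≈ 487.43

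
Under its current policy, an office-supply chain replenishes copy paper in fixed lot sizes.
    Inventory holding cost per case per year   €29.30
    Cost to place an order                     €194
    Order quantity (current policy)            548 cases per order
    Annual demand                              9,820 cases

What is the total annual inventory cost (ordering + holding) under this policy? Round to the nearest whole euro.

€11,505

Orders/yr = 9,820/548 = 17.920; ordering cost = 17.920 × €194 = €3,476.42
Average inventory = 548/2 = 274; holding cost = 274 × €29.3 = €8,028.20
Total = €3,476.42 + €8,028.20 = €11,504.62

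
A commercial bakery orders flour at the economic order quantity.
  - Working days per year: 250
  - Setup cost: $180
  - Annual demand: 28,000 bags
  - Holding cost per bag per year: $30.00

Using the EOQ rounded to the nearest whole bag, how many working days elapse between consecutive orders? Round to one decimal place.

5.2 days

Optimal lot size Q* = (2 × 28,000 × $180 / $30)^½ ≈ 579.66 → Q = 580 bags
T = Q/D × 250 days = 580/28,000 × 250 = 5.179 days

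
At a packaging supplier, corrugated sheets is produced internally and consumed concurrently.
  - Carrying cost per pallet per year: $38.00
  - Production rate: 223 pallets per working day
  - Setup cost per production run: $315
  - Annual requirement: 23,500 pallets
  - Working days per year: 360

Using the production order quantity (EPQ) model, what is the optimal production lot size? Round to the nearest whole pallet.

742 pallets

Daily demand d = 23,500/360 = 65.278; p = 223; 1 − d/p = 0.70727
EPQ = √(2DS / (H(1 − d/p)))
    = √(2 × 23,500 × 315 / (38 × 0.70727)) ≈ 742.20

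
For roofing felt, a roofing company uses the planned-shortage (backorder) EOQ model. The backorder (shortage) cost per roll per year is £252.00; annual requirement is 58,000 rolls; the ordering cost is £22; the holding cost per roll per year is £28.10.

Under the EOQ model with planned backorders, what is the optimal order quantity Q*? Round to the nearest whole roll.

318 rolls

Q* = √(2DS/H) · √((H + b)/b)
   = √(2 × 58,000 × 22 / 28.1) · √((28.1 + 252) / 252)
   = 301.361 × 1.0543 ≈ 317.72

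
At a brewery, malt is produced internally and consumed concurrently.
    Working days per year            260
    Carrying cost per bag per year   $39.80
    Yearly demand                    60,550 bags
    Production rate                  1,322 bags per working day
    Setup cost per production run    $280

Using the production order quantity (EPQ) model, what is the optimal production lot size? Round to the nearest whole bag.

1,017 bags

Daily demand d = 60,550/260 = 232.885; p = 1322; 1 − d/p = 0.82384
EPQ = √(2DS / (H(1 − d/p)))
    = √(2 × 60,550 × 280 / (39.8 × 0.82384)) ≈ 1,016.92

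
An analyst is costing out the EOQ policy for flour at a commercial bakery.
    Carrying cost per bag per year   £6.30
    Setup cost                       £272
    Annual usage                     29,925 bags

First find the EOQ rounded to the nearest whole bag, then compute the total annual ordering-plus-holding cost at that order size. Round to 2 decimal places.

£10,127.14

Optimal lot size Q* = (2 × 29,925 × £272 / £6.3)^½ ≈ 1,607.48 → Q = 1,607 bags
Annual ordering cost = (D/Q)·S = (29,925/1,607) × 272 = £5,065.09
Annual holding cost  = (Q/2)·H = (1,607/2) × 6.3 = £5,062.05
Total = £5,065.09 + £5,062.05 = £10,127.14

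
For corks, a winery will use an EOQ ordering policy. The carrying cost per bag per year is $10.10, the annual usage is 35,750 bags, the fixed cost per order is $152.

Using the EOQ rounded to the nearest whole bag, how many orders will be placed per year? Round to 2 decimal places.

34.47 orders per year

Optimal lot size Q* = (2 × 35,750 × $152 / $10.1)^½ ≈ 1,037.32 → Q = 1,037
N = D/Q = 35,750/1,037 ≈ 34.474 orders/yr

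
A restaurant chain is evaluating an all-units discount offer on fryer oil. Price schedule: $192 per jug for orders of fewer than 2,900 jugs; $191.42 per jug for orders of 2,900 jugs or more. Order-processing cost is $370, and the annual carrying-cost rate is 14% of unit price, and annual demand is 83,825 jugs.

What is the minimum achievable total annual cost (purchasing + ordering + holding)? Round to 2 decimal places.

H₁ = 14%×$192 = $26.8800;  H₂ = 14%×$191.42 = $26.7988
EOQ₁ = √(2×83,825×370/26.8800) = 1,519.11  (< 2,900, feasible at tier 1)
EOQ₂ = √(2×83,825×370/26.7988) = 1,521.41  (< 2,900 → use Q = 2,900 at tier-2 price)
TC(tier 1 (EOQ₁), Q≈1,519.1) = $16,135,233.56
TC(tier 2, Q≈2,900.0) = $16,095,334.67
Minimum at tier 2: $16,095,334.67

$16,095,334.67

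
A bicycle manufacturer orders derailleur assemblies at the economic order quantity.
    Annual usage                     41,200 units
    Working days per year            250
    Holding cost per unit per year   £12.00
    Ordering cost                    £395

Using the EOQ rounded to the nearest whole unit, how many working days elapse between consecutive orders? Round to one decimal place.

Q* = √(2·D·S / H) = √(2·41,200·395 / 12) = √2,712,333.3 ≈ 1,646.92 → Q = 1,647 units
Days between orders = 250 / (D/Q) = 250 / 25.015 ≈ 9.994

10.0 days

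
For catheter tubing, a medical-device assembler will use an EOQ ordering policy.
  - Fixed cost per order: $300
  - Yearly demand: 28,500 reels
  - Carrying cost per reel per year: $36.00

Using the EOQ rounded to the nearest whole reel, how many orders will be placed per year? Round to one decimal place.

Q* = √(2·D·S / H) = √(2·28,500·300 / 36) = √475,000.0 ≈ 689.20 → Q = 689
N = D/Q = 28,500/689 ≈ 41.364 orders/yr

41.4 orders per year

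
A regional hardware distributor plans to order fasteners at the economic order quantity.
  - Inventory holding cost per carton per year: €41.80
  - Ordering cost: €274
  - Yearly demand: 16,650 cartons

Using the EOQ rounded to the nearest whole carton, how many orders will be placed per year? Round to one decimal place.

Q* = √(2·D·S / H) = √(2·16,650·274 / 41.8) = √218,282.3 ≈ 467.21 → Q = 467
N = D/Q = 16,650/467 ≈ 35.653 orders/yr

35.7 orders per year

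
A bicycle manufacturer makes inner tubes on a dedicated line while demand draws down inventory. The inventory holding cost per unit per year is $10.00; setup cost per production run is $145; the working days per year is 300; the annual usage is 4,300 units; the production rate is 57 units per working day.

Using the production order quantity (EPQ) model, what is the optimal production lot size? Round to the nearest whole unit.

d = 4,300/300 = 14.3333 units/day;  effective holding cost H(1 − d/p) = 10·(1 − 14.3333/57) = 7.48538
Q* = √(2DS / H_eff) = √(2·4,300·145 / 7.48538) ≈ 408.16

408 units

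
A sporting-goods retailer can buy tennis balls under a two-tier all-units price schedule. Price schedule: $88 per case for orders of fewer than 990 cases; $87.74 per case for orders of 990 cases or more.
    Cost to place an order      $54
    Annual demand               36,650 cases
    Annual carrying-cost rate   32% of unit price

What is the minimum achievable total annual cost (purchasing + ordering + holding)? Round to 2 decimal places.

$3,231,568.11

H₁ = 32%×$88 = $28.1600;  H₂ = 32%×$87.74 = $28.0768
EOQ₁ = √(2×36,650×54/28.1600) = 374.91  (< 990, feasible at tier 1)
EOQ₂ = √(2×36,650×54/28.0768) = 375.47  (< 990 → use Q = 990 at tier-2 price)
TC(tier 1 (EOQ₁), Q≈374.9) = $3,235,757.60
TC(tier 2, Q≈990.0) = $3,231,568.11
Minimum at tier 2: $3,231,568.11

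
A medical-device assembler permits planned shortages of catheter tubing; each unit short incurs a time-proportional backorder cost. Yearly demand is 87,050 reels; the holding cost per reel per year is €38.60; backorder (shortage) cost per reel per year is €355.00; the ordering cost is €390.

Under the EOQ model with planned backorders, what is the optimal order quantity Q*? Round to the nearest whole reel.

Basic EOQ = √(2·87,050·390/38.6) = 1,326.289
Backorder adjustment √((H+b)/b) = √((38.6+355)/355) = 1.0530
Q* = 1,326.289 × 1.0530 ≈ 1,396.53

1,397 reels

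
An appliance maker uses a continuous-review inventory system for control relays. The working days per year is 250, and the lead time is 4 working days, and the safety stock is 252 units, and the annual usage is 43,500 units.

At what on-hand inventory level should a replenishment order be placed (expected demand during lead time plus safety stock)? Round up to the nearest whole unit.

948 units

Daily demand d = 43,500 / 250 = 174.000 units/day
Demand during lead time = 174.000 × 4 = 696.00
Reorder point = 696.00 + 252 = 948.00 → round up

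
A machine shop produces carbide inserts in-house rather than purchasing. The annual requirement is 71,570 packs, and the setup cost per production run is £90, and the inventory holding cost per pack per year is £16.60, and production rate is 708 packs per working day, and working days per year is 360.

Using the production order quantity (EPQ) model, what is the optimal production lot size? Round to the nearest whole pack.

Daily demand d = 71,570/360 = 198.806; p = 708; 1 − d/p = 0.71920
EPQ = √(2DS / (H(1 − d/p)))
    = √(2 × 71,570 × 90 / (16.6 × 0.71920)) ≈ 1,038.78

1,039 packs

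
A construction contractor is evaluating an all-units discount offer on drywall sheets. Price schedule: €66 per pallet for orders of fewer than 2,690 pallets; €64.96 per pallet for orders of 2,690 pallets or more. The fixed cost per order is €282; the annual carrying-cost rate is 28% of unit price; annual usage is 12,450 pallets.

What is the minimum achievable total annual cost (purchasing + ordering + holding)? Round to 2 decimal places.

€833,091.35

H₁ = 28%×€66 = €18.4800;  H₂ = 28%×€64.96 = €18.1888
EOQ₁ = √(2×12,450×282/18.4800) = 616.42  (< 2,690, feasible at tier 1)
EOQ₂ = √(2×12,450×282/18.1888) = 621.33  (< 2,690 → use Q = 2,690 at tier-2 price)
TC(tier 1 (EOQ₁), Q≈616.4) = €833,091.35
TC(tier 2, Q≈2,690.0) = €834,521.10
Minimum at tier 1 (EOQ₁): €833,091.35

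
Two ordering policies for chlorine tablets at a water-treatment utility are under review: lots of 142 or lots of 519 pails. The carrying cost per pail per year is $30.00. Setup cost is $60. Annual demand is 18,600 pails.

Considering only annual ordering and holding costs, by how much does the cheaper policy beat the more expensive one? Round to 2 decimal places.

For each Q, cost = (D/Q)·S + (Q/2)·H.
TC(142) = (18,600/142)×60 + (142/2)×30 = $9,989.15
TC(519) = (18,600/519)×60 + (519/2)×30 = $9,935.29
|ΔTC| = |$9,989.15 − $9,935.29| = $53.87

$53.87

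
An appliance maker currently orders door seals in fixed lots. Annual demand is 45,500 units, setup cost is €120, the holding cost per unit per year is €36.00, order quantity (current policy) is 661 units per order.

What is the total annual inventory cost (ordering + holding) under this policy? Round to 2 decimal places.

€20,158.21

Ordering: D/Q × S = 45,500/661 × €120 = €8,260.21
Holding:  Q/2 × H = 661/2 × €36 = €11,898.00
Total = €8,260.21 + €11,898.00 = €20,158.21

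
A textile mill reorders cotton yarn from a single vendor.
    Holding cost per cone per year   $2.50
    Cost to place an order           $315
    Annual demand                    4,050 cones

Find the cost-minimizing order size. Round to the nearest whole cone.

Q* = √(2·D·S / H) = √(2·4,050·315 / 2.5) = √1,020,600.0 ≈ 1,010.25

1,010 cones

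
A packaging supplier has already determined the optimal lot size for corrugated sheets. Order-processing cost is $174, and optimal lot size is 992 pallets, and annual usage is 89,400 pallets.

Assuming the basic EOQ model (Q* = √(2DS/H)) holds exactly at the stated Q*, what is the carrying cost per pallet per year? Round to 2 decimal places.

Since Q* = (2DS/H)^½, squaring gives Q*²·H = 2DS.
H = 2DS / Q² = 2 × 89,400 × 174 / 992² = 31.6150

$31.62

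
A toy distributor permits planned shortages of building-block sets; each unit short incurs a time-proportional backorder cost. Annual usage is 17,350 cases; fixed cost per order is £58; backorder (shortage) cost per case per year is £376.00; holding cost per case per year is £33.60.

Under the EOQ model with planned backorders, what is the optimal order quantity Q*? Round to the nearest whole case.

Q* = √(2DS/H) · √((H + b)/b)
   = √(2 × 17,350 × 58 / 33.6) · √((33.6 + 376) / 376)
   = 244.742 × 1.0437 ≈ 255.44

255 cases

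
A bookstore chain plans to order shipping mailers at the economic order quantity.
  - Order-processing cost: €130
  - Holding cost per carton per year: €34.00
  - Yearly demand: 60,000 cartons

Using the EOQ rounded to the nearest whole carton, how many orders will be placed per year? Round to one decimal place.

Q* = √(2·D·S / H) = √(2·60,000·130 / 34) = √458,823.5 ≈ 677.37 → Q = 677
Orders per year = D/Q = 60,000 / 677 = 88.626

88.6 orders per year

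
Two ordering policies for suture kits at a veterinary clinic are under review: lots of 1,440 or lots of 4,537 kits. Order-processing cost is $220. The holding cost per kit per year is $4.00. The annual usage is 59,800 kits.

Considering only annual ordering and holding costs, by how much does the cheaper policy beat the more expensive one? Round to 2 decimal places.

For each Q, cost = (D/Q)·S + (Q/2)·H.
TC(1,440) = (59,800/1,440)×220 + (1,440/2)×4 = $12,016.11
TC(4,537) = (59,800/4,537)×220 + (4,537/2)×4 = $11,973.71
Cheaper: Q = 4,537.  Difference = $42.40

$42.40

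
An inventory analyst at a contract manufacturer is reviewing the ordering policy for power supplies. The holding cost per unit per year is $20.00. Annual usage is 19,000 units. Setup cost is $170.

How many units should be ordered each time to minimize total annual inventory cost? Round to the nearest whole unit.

568 units

EOQ = √(2DS/H) = √(2 × 19,000 × 170 / 20)
    = √(323,000.00) ≈ 568.33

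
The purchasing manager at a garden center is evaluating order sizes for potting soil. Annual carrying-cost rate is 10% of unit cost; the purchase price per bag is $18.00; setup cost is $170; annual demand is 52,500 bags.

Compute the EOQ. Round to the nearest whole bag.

Holding cost per bag per year: H = 10% × $18 = $1.8000
EOQ = √(2DS/H) = √(2 × 52,500 × 170 / 1.8)
    = √(9,916,666.67) ≈ 3,149.07

3,149 bags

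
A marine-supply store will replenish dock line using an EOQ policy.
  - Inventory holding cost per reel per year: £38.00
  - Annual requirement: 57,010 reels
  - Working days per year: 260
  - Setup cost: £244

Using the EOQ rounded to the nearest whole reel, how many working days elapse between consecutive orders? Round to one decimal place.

3.9 days

Optimal lot size Q* = (2 × 57,010 × £244 / £38)^½ ≈ 855.65 → Q = 856 reels
Days between orders = 260 / (D/Q) = 260 / 66.600 ≈ 3.904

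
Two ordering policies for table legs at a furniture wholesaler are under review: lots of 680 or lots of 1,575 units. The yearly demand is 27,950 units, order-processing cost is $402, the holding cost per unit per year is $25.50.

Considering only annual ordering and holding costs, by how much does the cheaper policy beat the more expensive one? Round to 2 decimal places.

$2,021.77

TC(Q) = (D/Q)S + (Q/2)H
TC(680) = (27,950/680)×402 + (680/2)×25.5 = $25,193.38
TC(1,575) = (27,950/1,575)×402 + (1,575/2)×25.5 = $27,215.15
Lots of 680 are cheaper by $2,021.77.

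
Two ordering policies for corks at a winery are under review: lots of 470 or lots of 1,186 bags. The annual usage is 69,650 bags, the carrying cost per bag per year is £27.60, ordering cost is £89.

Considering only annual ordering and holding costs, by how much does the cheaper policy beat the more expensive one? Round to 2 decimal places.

£1,918.44

TC(Q) = (D/Q)S + (Q/2)H
TC(470) = (69,650/470)×89 + (470/2)×27.6 = £19,675.04
TC(1,186) = (69,650/1,186)×89 + (1,186/2)×27.6 = £21,593.49
Lots of 470 are cheaper by £1,918.44.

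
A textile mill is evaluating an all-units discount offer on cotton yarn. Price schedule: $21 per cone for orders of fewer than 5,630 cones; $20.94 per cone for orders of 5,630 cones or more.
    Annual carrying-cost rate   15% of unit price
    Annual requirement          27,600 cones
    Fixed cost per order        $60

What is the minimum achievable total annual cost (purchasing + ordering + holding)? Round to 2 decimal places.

H₁ = 15%×$21 = $3.1500;  H₂ = 15%×$20.94 = $3.1410
EOQ₁ = √(2×27,600×60/3.1500) = 1,025.39  (< 5,630, feasible at tier 1)
EOQ₂ = √(2×27,600×60/3.1410) = 1,026.86  (< 5,630 → use Q = 5,630 at tier-2 price)
TC(tier 1 (EOQ₁), Q≈1,025.4) = $582,829.98
TC(tier 2, Q≈5,630.0) = $587,080.05
Minimum at tier 1 (EOQ₁): $582,829.98

$582,829.98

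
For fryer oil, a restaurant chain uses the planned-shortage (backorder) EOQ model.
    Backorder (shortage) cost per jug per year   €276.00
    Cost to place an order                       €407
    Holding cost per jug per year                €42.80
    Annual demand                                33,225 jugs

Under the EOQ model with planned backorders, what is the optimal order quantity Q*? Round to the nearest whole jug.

854 jugs

Q* = √(2DS/H) · √((H + b)/b)
   = √(2 × 33,225 × 407 / 42.8) · √((42.8 + 276) / 276)
   = 794.919 × 1.0747 ≈ 854.33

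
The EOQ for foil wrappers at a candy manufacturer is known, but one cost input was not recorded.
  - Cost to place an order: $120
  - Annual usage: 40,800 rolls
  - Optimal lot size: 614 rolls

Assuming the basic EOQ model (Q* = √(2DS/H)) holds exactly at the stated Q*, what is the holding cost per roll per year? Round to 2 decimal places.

$25.97

Since Q* = (2DS/H)^½, squaring gives Q*²·H = 2DS.
H = 2DS / Q² = 2 × 40,800 × 120 / 614² = 25.9738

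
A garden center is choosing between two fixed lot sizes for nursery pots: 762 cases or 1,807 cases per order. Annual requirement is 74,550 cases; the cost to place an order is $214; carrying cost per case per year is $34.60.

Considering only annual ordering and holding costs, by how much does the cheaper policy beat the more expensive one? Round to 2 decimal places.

$5,970.72

TC(Q) = (D/Q)S + (Q/2)H
TC(762) = (74,550/762)×214 + (762/2)×34.6 = $34,119.21
TC(1,807) = (74,550/1,807)×214 + (1,807/2)×34.6 = $40,089.93
|ΔTC| = |$34,119.21 − $40,089.93| = $5,970.72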